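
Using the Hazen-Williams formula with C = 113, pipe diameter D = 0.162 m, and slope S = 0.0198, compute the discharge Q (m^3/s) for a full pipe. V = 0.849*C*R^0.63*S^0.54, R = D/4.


For a full circular pipe, R = D/4 = 0.162/4 = 0.0405 m.
V = 0.849 * 113 * 0.0405^0.63 * 0.0198^0.54
  = 0.849 * 113 * 0.132647 * 0.120282
  = 1.5307 m/s.
Pipe area A = pi*D^2/4 = pi*0.162^2/4 = 0.0206 m^2.
Q = A * V = 0.0206 * 1.5307 = 0.0316 m^3/s.

0.0316


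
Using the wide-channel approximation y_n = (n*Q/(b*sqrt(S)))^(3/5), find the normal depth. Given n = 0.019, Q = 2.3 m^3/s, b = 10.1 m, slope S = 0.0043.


We use the wide-channel approximation y_n = (n*Q/(b*sqrt(S)))^(3/5).
sqrt(S) = sqrt(0.0043) = 0.065574.
Numerator: n*Q = 0.019 * 2.3 = 0.0437.
Denominator: b*sqrt(S) = 10.1 * 0.065574 = 0.662297.
arg = 0.066.
y_n = 0.066^(3/5) = 0.1957 m.

0.1957


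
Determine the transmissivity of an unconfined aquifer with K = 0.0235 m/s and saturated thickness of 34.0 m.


Transmissivity is defined as T = K * h.
T = 0.0235 * 34.0
  = 0.799 m^2/s.

0.799


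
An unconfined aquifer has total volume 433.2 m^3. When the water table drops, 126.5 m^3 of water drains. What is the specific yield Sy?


Specific yield Sy = Volume drained / Total volume.
Sy = 126.5 / 433.2
   = 0.292.

0.292


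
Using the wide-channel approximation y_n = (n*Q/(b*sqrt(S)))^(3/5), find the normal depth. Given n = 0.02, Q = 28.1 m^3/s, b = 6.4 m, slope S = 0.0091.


We use the wide-channel approximation y_n = (n*Q/(b*sqrt(S)))^(3/5).
sqrt(S) = sqrt(0.0091) = 0.095394.
Numerator: n*Q = 0.02 * 28.1 = 0.562.
Denominator: b*sqrt(S) = 6.4 * 0.095394 = 0.610522.
arg = 0.9205.
y_n = 0.9205^(3/5) = 0.9515 m.

0.9515


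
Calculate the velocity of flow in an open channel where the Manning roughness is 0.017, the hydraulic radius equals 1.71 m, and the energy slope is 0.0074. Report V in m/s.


Manning's equation gives V = (1/n) * R^(2/3) * S^(1/2).
First, compute R^(2/3) = 1.71^(2/3) = 1.43.
Next, S^(1/2) = 0.0074^(1/2) = 0.086023.
Then 1/n = 1/0.017 = 58.82.
V = 58.82 * 1.43 * 0.086023 = 7.236 m/s.

7.236


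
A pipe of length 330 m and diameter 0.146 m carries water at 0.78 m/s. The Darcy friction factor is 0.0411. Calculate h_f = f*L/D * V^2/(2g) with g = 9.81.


Darcy-Weisbach equation: h_f = f * (L/D) * V^2/(2g).
f * L/D = 0.0411 * 330/0.146 = 92.8973.
V^2/(2g) = 0.78^2 / (2*9.81) = 0.6084 / 19.62 = 0.031 m.
h_f = 92.8973 * 0.031 = 2.881 m.

2.881


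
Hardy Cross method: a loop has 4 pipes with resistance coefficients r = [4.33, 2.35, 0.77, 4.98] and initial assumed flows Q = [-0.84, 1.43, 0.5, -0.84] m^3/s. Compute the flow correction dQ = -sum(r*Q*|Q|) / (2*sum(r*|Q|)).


Numerator terms (r*Q*|Q|): 4.33*-0.84*|-0.84| = -3.0552; 2.35*1.43*|1.43| = 4.8055; 0.77*0.5*|0.5| = 0.1925; 4.98*-0.84*|-0.84| = -3.5139.
Sum of numerator = -1.5711.
Denominator terms (r*|Q|): 4.33*|-0.84| = 3.6372; 2.35*|1.43| = 3.3605; 0.77*|0.5| = 0.385; 4.98*|-0.84| = 4.1832.
2 * sum of denominator = 2 * 11.5659 = 23.1318.
dQ = --1.5711 / 23.1318 = 0.0679 m^3/s.

0.0679


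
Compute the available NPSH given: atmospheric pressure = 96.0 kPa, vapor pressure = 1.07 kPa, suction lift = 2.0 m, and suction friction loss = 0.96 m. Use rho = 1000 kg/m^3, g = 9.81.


NPSHa = p_atm/(rho*g) - z_s - hf_s - p_vap/(rho*g).
p_atm/(rho*g) = 96.0*1000 / (1000*9.81) = 9.786 m.
p_vap/(rho*g) = 1.07*1000 / (1000*9.81) = 0.109 m.
NPSHa = 9.786 - 2.0 - 0.96 - 0.109
      = 6.72 m.

6.72


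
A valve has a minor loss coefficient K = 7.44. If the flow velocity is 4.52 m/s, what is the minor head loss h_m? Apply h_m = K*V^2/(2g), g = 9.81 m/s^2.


Minor loss formula: h_m = K * V^2/(2g).
V^2 = 4.52^2 = 20.4304.
V^2/(2g) = 20.4304 / 19.62 = 1.0413 m.
h_m = 7.44 * 1.0413 = 7.7473 m.

7.7473


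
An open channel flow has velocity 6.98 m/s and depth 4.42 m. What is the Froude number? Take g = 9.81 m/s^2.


The Froude number is defined as Fr = V / sqrt(g*y).
g*y = 9.81 * 4.42 = 43.3602.
sqrt(g*y) = sqrt(43.3602) = 6.5848.
Fr = 6.98 / 6.5848 = 1.06.

1.06


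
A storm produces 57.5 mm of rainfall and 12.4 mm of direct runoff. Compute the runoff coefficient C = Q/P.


The runoff coefficient C = runoff depth / rainfall depth.
C = 12.4 / 57.5
  = 0.2157.

0.2157


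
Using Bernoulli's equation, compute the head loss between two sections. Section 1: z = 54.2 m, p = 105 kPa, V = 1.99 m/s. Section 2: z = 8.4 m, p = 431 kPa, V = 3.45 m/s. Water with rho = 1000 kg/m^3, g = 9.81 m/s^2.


Total head at each section: H = z + p/(rho*g) + V^2/(2g).
H1 = 54.2 + 105*1000/(1000*9.81) + 1.99^2/(2*9.81)
   = 54.2 + 10.703 + 0.2018
   = 65.105 m.
H2 = 8.4 + 431*1000/(1000*9.81) + 3.45^2/(2*9.81)
   = 8.4 + 43.935 + 0.6067
   = 52.941 m.
h_L = H1 - H2 = 65.105 - 52.941 = 12.164 m.

12.164


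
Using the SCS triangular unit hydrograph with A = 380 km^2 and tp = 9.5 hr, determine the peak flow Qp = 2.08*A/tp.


SCS formula: Qp = 2.08 * A / tp.
Qp = 2.08 * 380 / 9.5
   = 790.4 / 9.5
   = 83.2 m^3/s per cm.

83.2


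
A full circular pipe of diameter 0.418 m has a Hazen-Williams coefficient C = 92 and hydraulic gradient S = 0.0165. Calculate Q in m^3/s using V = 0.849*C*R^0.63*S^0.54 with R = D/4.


For a full circular pipe, R = D/4 = 0.418/4 = 0.1045 m.
V = 0.849 * 92 * 0.1045^0.63 * 0.0165^0.54
  = 0.849 * 92 * 0.241015 * 0.109004
  = 2.052 m/s.
Pipe area A = pi*D^2/4 = pi*0.418^2/4 = 0.1372 m^2.
Q = A * V = 0.1372 * 2.052 = 0.2816 m^3/s.

0.2816


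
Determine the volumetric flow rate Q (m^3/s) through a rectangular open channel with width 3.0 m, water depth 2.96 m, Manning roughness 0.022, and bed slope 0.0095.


For a rectangular channel, the cross-sectional area A = b * y = 3.0 * 2.96 = 8.88 m^2.
The wetted perimeter P = b + 2y = 3.0 + 2*2.96 = 8.92 m.
Hydraulic radius R = A/P = 8.88/8.92 = 0.9955 m.
Velocity V = (1/n)*R^(2/3)*S^(1/2) = (1/0.022)*0.9955^(2/3)*0.0095^(1/2) = 4.4171 m/s.
Discharge Q = A * V = 8.88 * 4.4171 = 39.224 m^3/s.

39.224


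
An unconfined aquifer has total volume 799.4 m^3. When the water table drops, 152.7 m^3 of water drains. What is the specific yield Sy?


Specific yield Sy = Volume drained / Total volume.
Sy = 152.7 / 799.4
   = 0.191.

0.191


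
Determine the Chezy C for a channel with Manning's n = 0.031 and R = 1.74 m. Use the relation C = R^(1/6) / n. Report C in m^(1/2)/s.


The Chezy coefficient relates to Manning's n through C = R^(1/6) / n.
R^(1/6) = 1.74^(1/6) = 1.096709.
C = 1.096709 / 0.031 = 35.38 m^(1/2)/s.

35.38


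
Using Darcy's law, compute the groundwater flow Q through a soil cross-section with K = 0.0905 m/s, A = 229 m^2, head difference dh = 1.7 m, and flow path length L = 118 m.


Darcy's law: Q = K * A * i, where i = dh/L.
Hydraulic gradient i = 1.7 / 118 = 0.014407.
Q = 0.0905 * 229 * 0.014407
  = 0.2986 m^3/s.

0.2986


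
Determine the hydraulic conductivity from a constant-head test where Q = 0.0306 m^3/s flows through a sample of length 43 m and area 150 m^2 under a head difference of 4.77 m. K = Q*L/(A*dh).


From K = Q*L / (A*dh):
Numerator: Q*L = 0.0306 * 43 = 1.3158.
Denominator: A*dh = 150 * 4.77 = 715.5.
K = 1.3158 / 715.5 = 0.001839 m/s.

0.001839


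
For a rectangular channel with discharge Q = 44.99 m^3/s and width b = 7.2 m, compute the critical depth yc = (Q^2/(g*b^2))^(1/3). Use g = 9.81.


Using yc = (Q^2 / (g * b^2))^(1/3):
Q^2 = 44.99^2 = 2024.1.
g * b^2 = 9.81 * 7.2^2 = 9.81 * 51.84 = 508.55.
Q^2 / (g*b^2) = 2024.1 / 508.55 = 3.9801.
yc = 3.9801^(1/3) = 1.5848 m.

1.5848


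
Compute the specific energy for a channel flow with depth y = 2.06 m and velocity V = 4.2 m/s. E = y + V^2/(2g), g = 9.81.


Specific energy E = y + V^2/(2g).
Velocity head = V^2/(2g) = 4.2^2 / (2*9.81) = 17.64 / 19.62 = 0.8991 m.
E = 2.06 + 0.8991 = 2.9591 m.

2.9591


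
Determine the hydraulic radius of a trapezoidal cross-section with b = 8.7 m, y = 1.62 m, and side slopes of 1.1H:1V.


For a trapezoidal section with side slope z:
A = (b + z*y)*y = (8.7 + 1.1*1.62)*1.62 = 16.981 m^2.
P = b + 2*y*sqrt(1 + z^2) = 8.7 + 2*1.62*sqrt(1 + 1.1^2) = 13.517 m.
R = A/P = 16.981 / 13.517 = 1.2563 m.

1.2563


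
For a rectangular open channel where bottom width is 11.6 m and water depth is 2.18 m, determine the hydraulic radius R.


For a rectangular section:
Flow area A = b * y = 11.6 * 2.18 = 25.29 m^2.
Wetted perimeter P = b + 2y = 11.6 + 2*2.18 = 15.96 m.
Hydraulic radius R = A/P = 25.29 / 15.96 = 1.5845 m.

1.5845


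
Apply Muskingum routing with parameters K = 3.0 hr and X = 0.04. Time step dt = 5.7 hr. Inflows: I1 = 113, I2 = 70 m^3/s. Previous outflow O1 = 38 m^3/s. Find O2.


Muskingum coefficients:
denom = 2*K*(1-X) + dt = 2*3.0*(1-0.04) + 5.7 = 11.46.
C0 = (dt - 2*K*X)/denom = (5.7 - 2*3.0*0.04)/11.46 = 0.4764.
C1 = (dt + 2*K*X)/denom = (5.7 + 2*3.0*0.04)/11.46 = 0.5183.
C2 = (2*K*(1-X) - dt)/denom = 0.0052.
O2 = C0*I2 + C1*I1 + C2*O1
   = 0.4764*70 + 0.5183*113 + 0.0052*38
   = 92.12 m^3/s.

92.12


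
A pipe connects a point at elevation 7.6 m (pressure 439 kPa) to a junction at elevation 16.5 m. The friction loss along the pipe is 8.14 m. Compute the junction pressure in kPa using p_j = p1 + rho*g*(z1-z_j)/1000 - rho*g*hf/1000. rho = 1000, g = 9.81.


Junction pressure: p_j = p1 + rho*g*(z1 - z_j)/1000 - rho*g*hf/1000.
Elevation term = 1000*9.81*(7.6 - 16.5)/1000 = -87.309 kPa.
Friction term = 1000*9.81*8.14/1000 = 79.853 kPa.
p_j = 439 + -87.309 - 79.853 = 271.84 kPa.

271.84


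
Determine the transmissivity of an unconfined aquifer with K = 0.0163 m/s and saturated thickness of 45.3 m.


Transmissivity is defined as T = K * h.
T = 0.0163 * 45.3
  = 0.7384 m^2/s.

0.7384


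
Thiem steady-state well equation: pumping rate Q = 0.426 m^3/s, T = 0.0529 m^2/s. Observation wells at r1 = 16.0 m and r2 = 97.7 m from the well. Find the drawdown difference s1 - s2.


Thiem equation: s1 - s2 = Q/(2*pi*T) * ln(r2/r1).
ln(r2/r1) = ln(97.7/16.0) = 1.8093.
Q/(2*pi*T) = 0.426 / (2*pi*0.0529) = 0.426 / 0.3324 = 1.2817.
s1 - s2 = 1.2817 * 1.8093 = 2.3189 m.

2.3189


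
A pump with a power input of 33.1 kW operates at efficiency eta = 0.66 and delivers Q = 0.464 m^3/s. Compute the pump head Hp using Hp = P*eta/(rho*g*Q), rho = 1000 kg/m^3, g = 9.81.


Pump head formula: Hp = P * eta / (rho * g * Q).
Numerator: P * eta = 33.1 * 1000 * 0.66 = 21846.0 W.
Denominator: rho * g * Q = 1000 * 9.81 * 0.464 = 4551.84.
Hp = 21846.0 / 4551.84 = 4.8 m.

4.8


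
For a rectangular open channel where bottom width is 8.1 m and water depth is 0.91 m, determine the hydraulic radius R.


For a rectangular section:
Flow area A = b * y = 8.1 * 0.91 = 7.37 m^2.
Wetted perimeter P = b + 2y = 8.1 + 2*0.91 = 9.92 m.
Hydraulic radius R = A/P = 7.37 / 9.92 = 0.743 m.

0.743


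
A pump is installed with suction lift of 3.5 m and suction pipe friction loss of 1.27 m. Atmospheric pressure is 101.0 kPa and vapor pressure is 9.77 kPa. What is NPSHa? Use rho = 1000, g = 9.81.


NPSHa = p_atm/(rho*g) - z_s - hf_s - p_vap/(rho*g).
p_atm/(rho*g) = 101.0*1000 / (1000*9.81) = 10.296 m.
p_vap/(rho*g) = 9.77*1000 / (1000*9.81) = 0.996 m.
NPSHa = 10.296 - 3.5 - 1.27 - 0.996
      = 4.53 m.

4.53


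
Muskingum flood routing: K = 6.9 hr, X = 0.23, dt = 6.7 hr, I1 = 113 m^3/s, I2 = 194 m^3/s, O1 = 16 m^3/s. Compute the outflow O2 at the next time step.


Muskingum coefficients:
denom = 2*K*(1-X) + dt = 2*6.9*(1-0.23) + 6.7 = 17.326.
C0 = (dt - 2*K*X)/denom = (6.7 - 2*6.9*0.23)/17.326 = 0.2035.
C1 = (dt + 2*K*X)/denom = (6.7 + 2*6.9*0.23)/17.326 = 0.5699.
C2 = (2*K*(1-X) - dt)/denom = 0.2266.
O2 = C0*I2 + C1*I1 + C2*O1
   = 0.2035*194 + 0.5699*113 + 0.2266*16
   = 107.5 m^3/s.

107.5


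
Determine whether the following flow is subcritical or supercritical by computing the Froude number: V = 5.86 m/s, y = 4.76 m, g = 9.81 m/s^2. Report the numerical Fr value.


The Froude number is defined as Fr = V / sqrt(g*y).
g*y = 9.81 * 4.76 = 46.6956.
sqrt(g*y) = sqrt(46.6956) = 6.8334.
Fr = 5.86 / 6.8334 = 0.8576.
Since Fr < 1, the flow is subcritical.

0.8576


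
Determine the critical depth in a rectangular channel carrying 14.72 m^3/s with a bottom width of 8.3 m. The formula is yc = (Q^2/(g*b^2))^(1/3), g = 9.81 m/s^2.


Using yc = (Q^2 / (g * b^2))^(1/3):
Q^2 = 14.72^2 = 216.68.
g * b^2 = 9.81 * 8.3^2 = 9.81 * 68.89 = 675.81.
Q^2 / (g*b^2) = 216.68 / 675.81 = 0.3206.
yc = 0.3206^(1/3) = 0.6844 m.

0.6844


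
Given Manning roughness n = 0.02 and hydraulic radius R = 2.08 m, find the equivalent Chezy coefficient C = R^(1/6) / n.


The Chezy coefficient relates to Manning's n through C = R^(1/6) / n.
R^(1/6) = 2.08^(1/6) = 1.129823.
C = 1.129823 / 0.02 = 56.49 m^(1/2)/s.

56.49


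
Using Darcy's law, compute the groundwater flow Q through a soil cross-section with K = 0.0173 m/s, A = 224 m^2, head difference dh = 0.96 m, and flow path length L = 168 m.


Darcy's law: Q = K * A * i, where i = dh/L.
Hydraulic gradient i = 0.96 / 168 = 0.005714.
Q = 0.0173 * 224 * 0.005714
  = 0.0221 m^3/s.

0.0221


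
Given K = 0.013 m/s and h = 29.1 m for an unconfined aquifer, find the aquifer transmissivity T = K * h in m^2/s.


Transmissivity is defined as T = K * h.
T = 0.013 * 29.1
  = 0.3783 m^2/s.

0.3783


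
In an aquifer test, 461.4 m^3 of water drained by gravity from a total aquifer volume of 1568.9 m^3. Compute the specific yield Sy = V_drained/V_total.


Specific yield Sy = Volume drained / Total volume.
Sy = 461.4 / 1568.9
   = 0.2941.

0.2941


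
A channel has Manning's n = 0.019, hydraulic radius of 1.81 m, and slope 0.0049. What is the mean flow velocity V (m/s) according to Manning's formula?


Manning's equation gives V = (1/n) * R^(2/3) * S^(1/2).
First, compute R^(2/3) = 1.81^(2/3) = 1.4852.
Next, S^(1/2) = 0.0049^(1/2) = 0.07.
Then 1/n = 1/0.019 = 52.63.
V = 52.63 * 1.4852 * 0.07 = 5.4718 m/s.

5.4718


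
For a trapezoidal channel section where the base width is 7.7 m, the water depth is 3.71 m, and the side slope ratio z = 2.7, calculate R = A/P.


For a trapezoidal section with side slope z:
A = (b + z*y)*y = (7.7 + 2.7*3.71)*3.71 = 65.73 m^2.
P = b + 2*y*sqrt(1 + z^2) = 7.7 + 2*3.71*sqrt(1 + 2.7^2) = 29.064 m.
R = A/P = 65.73 / 29.064 = 2.2616 m.

2.2616


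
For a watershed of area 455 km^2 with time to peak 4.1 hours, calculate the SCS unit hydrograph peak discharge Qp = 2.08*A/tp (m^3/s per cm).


SCS formula: Qp = 2.08 * A / tp.
Qp = 2.08 * 455 / 4.1
   = 946.4 / 4.1
   = 230.83 m^3/s per cm.

230.83


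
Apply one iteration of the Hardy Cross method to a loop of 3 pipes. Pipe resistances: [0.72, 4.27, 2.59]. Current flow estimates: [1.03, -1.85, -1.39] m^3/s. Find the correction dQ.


Numerator terms (r*Q*|Q|): 0.72*1.03*|1.03| = 0.7638; 4.27*-1.85*|-1.85| = -14.6141; 2.59*-1.39*|-1.39| = -5.0041.
Sum of numerator = -18.8544.
Denominator terms (r*|Q|): 0.72*|1.03| = 0.7416; 4.27*|-1.85| = 7.8995; 2.59*|-1.39| = 3.6001.
2 * sum of denominator = 2 * 12.2412 = 24.4824.
dQ = --18.8544 / 24.4824 = 0.7701 m^3/s.

0.7701


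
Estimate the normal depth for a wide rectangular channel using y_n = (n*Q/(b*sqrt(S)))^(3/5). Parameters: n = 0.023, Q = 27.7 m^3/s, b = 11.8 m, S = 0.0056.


We use the wide-channel approximation y_n = (n*Q/(b*sqrt(S)))^(3/5).
sqrt(S) = sqrt(0.0056) = 0.074833.
Numerator: n*Q = 0.023 * 27.7 = 0.6371.
Denominator: b*sqrt(S) = 11.8 * 0.074833 = 0.883029.
arg = 0.7215.
y_n = 0.7215^(3/5) = 0.8221 m.

0.8221


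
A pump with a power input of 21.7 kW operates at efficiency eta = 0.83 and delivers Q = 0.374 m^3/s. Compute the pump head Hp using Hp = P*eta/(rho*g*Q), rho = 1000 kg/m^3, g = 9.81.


Pump head formula: Hp = P * eta / (rho * g * Q).
Numerator: P * eta = 21.7 * 1000 * 0.83 = 18011.0 W.
Denominator: rho * g * Q = 1000 * 9.81 * 0.374 = 3668.94.
Hp = 18011.0 / 3668.94 = 4.91 m.

4.91


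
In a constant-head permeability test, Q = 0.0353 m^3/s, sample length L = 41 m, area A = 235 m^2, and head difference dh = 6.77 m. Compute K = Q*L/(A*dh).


From K = Q*L / (A*dh):
Numerator: Q*L = 0.0353 * 41 = 1.4473.
Denominator: A*dh = 235 * 6.77 = 1590.95.
K = 1.4473 / 1590.95 = 0.00091 m/s.

0.00091


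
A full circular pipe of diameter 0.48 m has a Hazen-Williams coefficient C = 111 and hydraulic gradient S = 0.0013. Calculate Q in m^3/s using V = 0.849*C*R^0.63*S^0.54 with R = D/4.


For a full circular pipe, R = D/4 = 0.48/4 = 0.12 m.
V = 0.849 * 111 * 0.12^0.63 * 0.0013^0.54
  = 0.849 * 111 * 0.262957 * 0.027639
  = 0.6849 m/s.
Pipe area A = pi*D^2/4 = pi*0.48^2/4 = 0.181 m^2.
Q = A * V = 0.181 * 0.6849 = 0.1239 m^3/s.

0.1239


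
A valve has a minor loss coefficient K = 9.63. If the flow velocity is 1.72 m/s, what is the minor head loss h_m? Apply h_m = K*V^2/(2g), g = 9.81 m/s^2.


Minor loss formula: h_m = K * V^2/(2g).
V^2 = 1.72^2 = 2.9584.
V^2/(2g) = 2.9584 / 19.62 = 0.1508 m.
h_m = 9.63 * 0.1508 = 1.4521 m.

1.4521


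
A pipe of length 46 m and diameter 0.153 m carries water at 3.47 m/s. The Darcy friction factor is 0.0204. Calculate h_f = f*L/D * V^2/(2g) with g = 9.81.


Darcy-Weisbach equation: h_f = f * (L/D) * V^2/(2g).
f * L/D = 0.0204 * 46/0.153 = 6.1333.
V^2/(2g) = 3.47^2 / (2*9.81) = 12.0409 / 19.62 = 0.6137 m.
h_f = 6.1333 * 0.6137 = 3.764 m.

3.764


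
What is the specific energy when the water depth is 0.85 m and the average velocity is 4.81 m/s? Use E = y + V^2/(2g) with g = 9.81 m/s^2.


Specific energy E = y + V^2/(2g).
Velocity head = V^2/(2g) = 4.81^2 / (2*9.81) = 23.1361 / 19.62 = 1.1792 m.
E = 0.85 + 1.1792 = 2.0292 m.

2.0292


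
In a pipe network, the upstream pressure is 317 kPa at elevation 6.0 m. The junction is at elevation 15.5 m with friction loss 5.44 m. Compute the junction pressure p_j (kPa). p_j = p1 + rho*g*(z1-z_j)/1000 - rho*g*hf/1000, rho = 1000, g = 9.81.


Junction pressure: p_j = p1 + rho*g*(z1 - z_j)/1000 - rho*g*hf/1000.
Elevation term = 1000*9.81*(6.0 - 15.5)/1000 = -93.195 kPa.
Friction term = 1000*9.81*5.44/1000 = 53.366 kPa.
p_j = 317 + -93.195 - 53.366 = 170.44 kPa.

170.44


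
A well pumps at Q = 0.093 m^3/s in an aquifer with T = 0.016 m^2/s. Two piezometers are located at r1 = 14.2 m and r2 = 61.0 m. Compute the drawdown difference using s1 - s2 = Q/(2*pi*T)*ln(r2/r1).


Thiem equation: s1 - s2 = Q/(2*pi*T) * ln(r2/r1).
ln(r2/r1) = ln(61.0/14.2) = 1.4576.
Q/(2*pi*T) = 0.093 / (2*pi*0.016) = 0.093 / 0.1005 = 0.9251.
s1 - s2 = 0.9251 * 1.4576 = 1.3484 m.

1.3484


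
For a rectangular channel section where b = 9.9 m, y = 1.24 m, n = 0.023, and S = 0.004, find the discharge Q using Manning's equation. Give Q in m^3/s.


For a rectangular channel, the cross-sectional area A = b * y = 9.9 * 1.24 = 12.28 m^2.
The wetted perimeter P = b + 2y = 9.9 + 2*1.24 = 12.38 m.
Hydraulic radius R = A/P = 12.28/12.38 = 0.9916 m.
Velocity V = (1/n)*R^(2/3)*S^(1/2) = (1/0.023)*0.9916^(2/3)*0.004^(1/2) = 2.7344 m/s.
Discharge Q = A * V = 12.28 * 2.7344 = 33.567 m^3/s.

33.567


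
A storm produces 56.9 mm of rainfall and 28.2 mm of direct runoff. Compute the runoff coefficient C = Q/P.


The runoff coefficient C = runoff depth / rainfall depth.
C = 28.2 / 56.9
  = 0.4956.

0.4956


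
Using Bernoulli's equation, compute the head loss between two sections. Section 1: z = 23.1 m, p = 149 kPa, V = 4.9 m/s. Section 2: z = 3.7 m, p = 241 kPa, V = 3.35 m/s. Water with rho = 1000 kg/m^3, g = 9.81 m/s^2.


Total head at each section: H = z + p/(rho*g) + V^2/(2g).
H1 = 23.1 + 149*1000/(1000*9.81) + 4.9^2/(2*9.81)
   = 23.1 + 15.189 + 1.2238
   = 39.512 m.
H2 = 3.7 + 241*1000/(1000*9.81) + 3.35^2/(2*9.81)
   = 3.7 + 24.567 + 0.572
   = 28.839 m.
h_L = H1 - H2 = 39.512 - 28.839 = 10.674 m.

10.674


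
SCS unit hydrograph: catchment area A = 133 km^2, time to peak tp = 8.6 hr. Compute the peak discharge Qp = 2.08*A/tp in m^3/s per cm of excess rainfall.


SCS formula: Qp = 2.08 * A / tp.
Qp = 2.08 * 133 / 8.6
   = 276.64 / 8.6
   = 32.17 m^3/s per cm.

32.17


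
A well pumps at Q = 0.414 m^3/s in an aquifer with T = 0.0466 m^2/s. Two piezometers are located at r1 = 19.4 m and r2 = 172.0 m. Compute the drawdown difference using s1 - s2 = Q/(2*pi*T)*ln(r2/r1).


Thiem equation: s1 - s2 = Q/(2*pi*T) * ln(r2/r1).
ln(r2/r1) = ln(172.0/19.4) = 2.1822.
Q/(2*pi*T) = 0.414 / (2*pi*0.0466) = 0.414 / 0.2928 = 1.414.
s1 - s2 = 1.414 * 2.1822 = 3.0856 m.

3.0856


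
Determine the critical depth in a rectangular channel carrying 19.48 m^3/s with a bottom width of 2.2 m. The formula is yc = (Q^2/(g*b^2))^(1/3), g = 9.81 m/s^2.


Using yc = (Q^2 / (g * b^2))^(1/3):
Q^2 = 19.48^2 = 379.47.
g * b^2 = 9.81 * 2.2^2 = 9.81 * 4.84 = 47.48.
Q^2 / (g*b^2) = 379.47 / 47.48 = 7.9922.
yc = 7.9922^(1/3) = 1.9993 m.

1.9993


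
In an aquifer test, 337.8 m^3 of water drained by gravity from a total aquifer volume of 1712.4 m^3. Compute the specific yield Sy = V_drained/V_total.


Specific yield Sy = Volume drained / Total volume.
Sy = 337.8 / 1712.4
   = 0.1973.

0.1973


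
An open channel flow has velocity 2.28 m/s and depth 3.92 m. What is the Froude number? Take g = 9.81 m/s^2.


The Froude number is defined as Fr = V / sqrt(g*y).
g*y = 9.81 * 3.92 = 38.4552.
sqrt(g*y) = sqrt(38.4552) = 6.2012.
Fr = 2.28 / 6.2012 = 0.3677.

0.3677


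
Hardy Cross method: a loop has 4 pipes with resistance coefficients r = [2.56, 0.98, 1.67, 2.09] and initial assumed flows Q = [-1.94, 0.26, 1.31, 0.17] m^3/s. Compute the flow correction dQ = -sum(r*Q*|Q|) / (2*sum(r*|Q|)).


Numerator terms (r*Q*|Q|): 2.56*-1.94*|-1.94| = -9.6348; 0.98*0.26*|0.26| = 0.0662; 1.67*1.31*|1.31| = 2.8659; 2.09*0.17*|0.17| = 0.0604.
Sum of numerator = -6.6423.
Denominator terms (r*|Q|): 2.56*|-1.94| = 4.9664; 0.98*|0.26| = 0.2548; 1.67*|1.31| = 2.1877; 2.09*|0.17| = 0.3553.
2 * sum of denominator = 2 * 7.7642 = 15.5284.
dQ = --6.6423 / 15.5284 = 0.4278 m^3/s.

0.4278


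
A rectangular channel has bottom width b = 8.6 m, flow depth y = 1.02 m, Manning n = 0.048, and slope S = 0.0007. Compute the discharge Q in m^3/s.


For a rectangular channel, the cross-sectional area A = b * y = 8.6 * 1.02 = 8.77 m^2.
The wetted perimeter P = b + 2y = 8.6 + 2*1.02 = 10.64 m.
Hydraulic radius R = A/P = 8.77/10.64 = 0.8244 m.
Velocity V = (1/n)*R^(2/3)*S^(1/2) = (1/0.048)*0.8244^(2/3)*0.0007^(1/2) = 0.4846 m/s.
Discharge Q = A * V = 8.77 * 0.4846 = 4.251 m^3/s.

4.251


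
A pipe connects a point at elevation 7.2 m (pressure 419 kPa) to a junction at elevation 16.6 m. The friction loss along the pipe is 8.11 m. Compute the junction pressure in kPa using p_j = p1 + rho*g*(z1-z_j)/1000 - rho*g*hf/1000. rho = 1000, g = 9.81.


Junction pressure: p_j = p1 + rho*g*(z1 - z_j)/1000 - rho*g*hf/1000.
Elevation term = 1000*9.81*(7.2 - 16.6)/1000 = -92.214 kPa.
Friction term = 1000*9.81*8.11/1000 = 79.559 kPa.
p_j = 419 + -92.214 - 79.559 = 247.23 kPa.

247.23


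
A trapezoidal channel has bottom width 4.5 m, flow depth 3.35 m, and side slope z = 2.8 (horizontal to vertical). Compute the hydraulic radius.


For a trapezoidal section with side slope z:
A = (b + z*y)*y = (4.5 + 2.8*3.35)*3.35 = 46.498 m^2.
P = b + 2*y*sqrt(1 + z^2) = 4.5 + 2*3.35*sqrt(1 + 2.8^2) = 24.421 m.
R = A/P = 46.498 / 24.421 = 1.9041 m.

1.9041


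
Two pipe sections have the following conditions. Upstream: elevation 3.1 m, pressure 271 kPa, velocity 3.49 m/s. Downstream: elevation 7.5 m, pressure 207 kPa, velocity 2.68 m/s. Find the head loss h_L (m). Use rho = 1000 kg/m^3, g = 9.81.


Total head at each section: H = z + p/(rho*g) + V^2/(2g).
H1 = 3.1 + 271*1000/(1000*9.81) + 3.49^2/(2*9.81)
   = 3.1 + 27.625 + 0.6208
   = 31.346 m.
H2 = 7.5 + 207*1000/(1000*9.81) + 2.68^2/(2*9.81)
   = 7.5 + 21.101 + 0.3661
   = 28.967 m.
h_L = H1 - H2 = 31.346 - 28.967 = 2.379 m.

2.379


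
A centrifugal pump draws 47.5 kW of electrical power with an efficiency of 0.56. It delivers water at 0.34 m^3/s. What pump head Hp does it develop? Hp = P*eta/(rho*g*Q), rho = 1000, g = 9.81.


Pump head formula: Hp = P * eta / (rho * g * Q).
Numerator: P * eta = 47.5 * 1000 * 0.56 = 26600.0 W.
Denominator: rho * g * Q = 1000 * 9.81 * 0.34 = 3335.4.
Hp = 26600.0 / 3335.4 = 7.98 m.

7.98


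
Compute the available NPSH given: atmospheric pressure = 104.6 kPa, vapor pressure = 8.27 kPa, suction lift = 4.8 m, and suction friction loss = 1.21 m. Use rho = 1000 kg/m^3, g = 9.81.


NPSHa = p_atm/(rho*g) - z_s - hf_s - p_vap/(rho*g).
p_atm/(rho*g) = 104.6*1000 / (1000*9.81) = 10.663 m.
p_vap/(rho*g) = 8.27*1000 / (1000*9.81) = 0.843 m.
NPSHa = 10.663 - 4.8 - 1.21 - 0.843
      = 3.81 m.

3.81


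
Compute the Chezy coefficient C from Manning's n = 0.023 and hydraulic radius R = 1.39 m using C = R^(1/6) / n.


The Chezy coefficient relates to Manning's n through C = R^(1/6) / n.
R^(1/6) = 1.39^(1/6) = 1.056418.
C = 1.056418 / 0.023 = 45.93 m^(1/2)/s.

45.93


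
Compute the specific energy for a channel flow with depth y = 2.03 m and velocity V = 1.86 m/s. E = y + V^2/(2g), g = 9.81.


Specific energy E = y + V^2/(2g).
Velocity head = V^2/(2g) = 1.86^2 / (2*9.81) = 3.4596 / 19.62 = 0.1763 m.
E = 2.03 + 0.1763 = 2.2063 m.

2.2063


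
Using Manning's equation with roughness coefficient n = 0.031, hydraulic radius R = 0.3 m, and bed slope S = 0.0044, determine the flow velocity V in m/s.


Manning's equation gives V = (1/n) * R^(2/3) * S^(1/2).
First, compute R^(2/3) = 0.3^(2/3) = 0.4481.
Next, S^(1/2) = 0.0044^(1/2) = 0.066332.
Then 1/n = 1/0.031 = 32.26.
V = 32.26 * 0.4481 * 0.066332 = 0.9589 m/s.

0.9589


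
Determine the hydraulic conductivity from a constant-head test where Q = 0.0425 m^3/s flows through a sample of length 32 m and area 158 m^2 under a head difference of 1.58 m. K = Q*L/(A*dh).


From K = Q*L / (A*dh):
Numerator: Q*L = 0.0425 * 32 = 1.36.
Denominator: A*dh = 158 * 1.58 = 249.64.
K = 1.36 / 249.64 = 0.005448 m/s.

0.005448


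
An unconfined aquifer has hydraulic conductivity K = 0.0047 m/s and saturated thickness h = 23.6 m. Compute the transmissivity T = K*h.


Transmissivity is defined as T = K * h.
T = 0.0047 * 23.6
  = 0.1109 m^2/s.

0.1109


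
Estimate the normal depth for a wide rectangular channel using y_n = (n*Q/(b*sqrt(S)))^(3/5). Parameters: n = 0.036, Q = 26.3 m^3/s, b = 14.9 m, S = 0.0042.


We use the wide-channel approximation y_n = (n*Q/(b*sqrt(S)))^(3/5).
sqrt(S) = sqrt(0.0042) = 0.064807.
Numerator: n*Q = 0.036 * 26.3 = 0.9468.
Denominator: b*sqrt(S) = 14.9 * 0.064807 = 0.965624.
arg = 0.9805.
y_n = 0.9805^(3/5) = 0.9883 m.

0.9883


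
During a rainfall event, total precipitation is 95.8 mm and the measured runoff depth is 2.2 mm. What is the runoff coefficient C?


The runoff coefficient C = runoff depth / rainfall depth.
C = 2.2 / 95.8
  = 0.023.

0.023


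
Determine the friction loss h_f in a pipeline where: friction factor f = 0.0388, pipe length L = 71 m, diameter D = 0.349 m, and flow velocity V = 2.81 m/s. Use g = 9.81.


Darcy-Weisbach equation: h_f = f * (L/D) * V^2/(2g).
f * L/D = 0.0388 * 71/0.349 = 7.8934.
V^2/(2g) = 2.81^2 / (2*9.81) = 7.8961 / 19.62 = 0.4025 m.
h_f = 7.8934 * 0.4025 = 3.177 m.

3.177


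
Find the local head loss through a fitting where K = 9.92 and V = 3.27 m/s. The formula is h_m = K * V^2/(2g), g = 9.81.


Minor loss formula: h_m = K * V^2/(2g).
V^2 = 3.27^2 = 10.6929.
V^2/(2g) = 10.6929 / 19.62 = 0.545 m.
h_m = 9.92 * 0.545 = 5.4064 m.

5.4064


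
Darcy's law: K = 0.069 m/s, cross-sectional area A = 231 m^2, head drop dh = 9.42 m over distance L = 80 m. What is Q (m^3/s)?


Darcy's law: Q = K * A * i, where i = dh/L.
Hydraulic gradient i = 9.42 / 80 = 0.11775.
Q = 0.069 * 231 * 0.11775
  = 1.8768 m^3/s.

1.8768


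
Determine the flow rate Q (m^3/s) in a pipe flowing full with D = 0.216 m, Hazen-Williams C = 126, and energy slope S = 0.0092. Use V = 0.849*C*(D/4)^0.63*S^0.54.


For a full circular pipe, R = D/4 = 0.216/4 = 0.054 m.
V = 0.849 * 126 * 0.054^0.63 * 0.0092^0.54
  = 0.849 * 126 * 0.159004 * 0.079514
  = 1.3525 m/s.
Pipe area A = pi*D^2/4 = pi*0.216^2/4 = 0.0366 m^2.
Q = A * V = 0.0366 * 1.3525 = 0.0496 m^3/s.

0.0496


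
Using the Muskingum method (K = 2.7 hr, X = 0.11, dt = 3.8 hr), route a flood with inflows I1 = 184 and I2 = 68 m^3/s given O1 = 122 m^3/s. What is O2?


Muskingum coefficients:
denom = 2*K*(1-X) + dt = 2*2.7*(1-0.11) + 3.8 = 8.606.
C0 = (dt - 2*K*X)/denom = (3.8 - 2*2.7*0.11)/8.606 = 0.3725.
C1 = (dt + 2*K*X)/denom = (3.8 + 2*2.7*0.11)/8.606 = 0.5106.
C2 = (2*K*(1-X) - dt)/denom = 0.1169.
O2 = C0*I2 + C1*I1 + C2*O1
   = 0.3725*68 + 0.5106*184 + 0.1169*122
   = 133.54 m^3/s.

133.54


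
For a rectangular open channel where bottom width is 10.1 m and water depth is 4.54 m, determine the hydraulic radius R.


For a rectangular section:
Flow area A = b * y = 10.1 * 4.54 = 45.85 m^2.
Wetted perimeter P = b + 2y = 10.1 + 2*4.54 = 19.18 m.
Hydraulic radius R = A/P = 45.85 / 19.18 = 2.3907 m.

2.3907


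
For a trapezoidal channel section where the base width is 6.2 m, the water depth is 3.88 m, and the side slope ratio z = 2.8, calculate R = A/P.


For a trapezoidal section with side slope z:
A = (b + z*y)*y = (6.2 + 2.8*3.88)*3.88 = 66.208 m^2.
P = b + 2*y*sqrt(1 + z^2) = 6.2 + 2*3.88*sqrt(1 + 2.8^2) = 29.272 m.
R = A/P = 66.208 / 29.272 = 2.2618 m.

2.2618


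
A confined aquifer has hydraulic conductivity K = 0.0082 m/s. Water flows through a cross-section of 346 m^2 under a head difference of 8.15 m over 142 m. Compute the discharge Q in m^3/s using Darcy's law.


Darcy's law: Q = K * A * i, where i = dh/L.
Hydraulic gradient i = 8.15 / 142 = 0.057394.
Q = 0.0082 * 346 * 0.057394
  = 0.1628 m^3/s.

0.1628


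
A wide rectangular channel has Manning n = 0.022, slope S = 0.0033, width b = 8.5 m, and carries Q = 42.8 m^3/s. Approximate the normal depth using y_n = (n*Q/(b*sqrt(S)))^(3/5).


We use the wide-channel approximation y_n = (n*Q/(b*sqrt(S)))^(3/5).
sqrt(S) = sqrt(0.0033) = 0.057446.
Numerator: n*Q = 0.022 * 42.8 = 0.9416.
Denominator: b*sqrt(S) = 8.5 * 0.057446 = 0.488291.
arg = 1.9284.
y_n = 1.9284^(3/5) = 1.4829 m.

1.4829


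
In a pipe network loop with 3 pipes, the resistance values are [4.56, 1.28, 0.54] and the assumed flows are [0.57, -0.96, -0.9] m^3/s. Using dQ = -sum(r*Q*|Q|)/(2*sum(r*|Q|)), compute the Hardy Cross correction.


Numerator terms (r*Q*|Q|): 4.56*0.57*|0.57| = 1.4815; 1.28*-0.96*|-0.96| = -1.1796; 0.54*-0.9*|-0.9| = -0.4374.
Sum of numerator = -0.1355.
Denominator terms (r*|Q|): 4.56*|0.57| = 2.5992; 1.28*|-0.96| = 1.2288; 0.54*|-0.9| = 0.486.
2 * sum of denominator = 2 * 4.314 = 8.628.
dQ = --0.1355 / 8.628 = 0.0157 m^3/s.

0.0157


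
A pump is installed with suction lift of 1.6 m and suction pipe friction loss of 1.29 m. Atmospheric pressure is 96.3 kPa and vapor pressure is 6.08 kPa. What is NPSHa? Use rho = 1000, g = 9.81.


NPSHa = p_atm/(rho*g) - z_s - hf_s - p_vap/(rho*g).
p_atm/(rho*g) = 96.3*1000 / (1000*9.81) = 9.817 m.
p_vap/(rho*g) = 6.08*1000 / (1000*9.81) = 0.62 m.
NPSHa = 9.817 - 1.6 - 1.29 - 0.62
      = 6.31 m.

6.31


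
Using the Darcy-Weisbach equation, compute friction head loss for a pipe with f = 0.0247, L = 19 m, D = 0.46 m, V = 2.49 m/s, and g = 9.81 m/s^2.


Darcy-Weisbach equation: h_f = f * (L/D) * V^2/(2g).
f * L/D = 0.0247 * 19/0.46 = 1.0202.
V^2/(2g) = 2.49^2 / (2*9.81) = 6.2001 / 19.62 = 0.316 m.
h_f = 1.0202 * 0.316 = 0.322 m.

0.322


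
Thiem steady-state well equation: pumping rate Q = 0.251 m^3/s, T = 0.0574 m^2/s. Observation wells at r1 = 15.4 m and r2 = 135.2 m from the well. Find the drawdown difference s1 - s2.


Thiem equation: s1 - s2 = Q/(2*pi*T) * ln(r2/r1).
ln(r2/r1) = ln(135.2/15.4) = 2.1724.
Q/(2*pi*T) = 0.251 / (2*pi*0.0574) = 0.251 / 0.3607 = 0.696.
s1 - s2 = 0.696 * 2.1724 = 1.5119 m.

1.5119


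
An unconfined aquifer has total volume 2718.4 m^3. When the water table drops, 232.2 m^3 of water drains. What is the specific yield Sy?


Specific yield Sy = Volume drained / Total volume.
Sy = 232.2 / 2718.4
   = 0.0854.

0.0854


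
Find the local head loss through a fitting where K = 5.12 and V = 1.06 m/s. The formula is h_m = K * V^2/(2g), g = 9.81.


Minor loss formula: h_m = K * V^2/(2g).
V^2 = 1.06^2 = 1.1236.
V^2/(2g) = 1.1236 / 19.62 = 0.0573 m.
h_m = 5.12 * 0.0573 = 0.2932 m.

0.2932


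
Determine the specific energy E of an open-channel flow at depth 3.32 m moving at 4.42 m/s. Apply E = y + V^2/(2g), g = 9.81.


Specific energy E = y + V^2/(2g).
Velocity head = V^2/(2g) = 4.42^2 / (2*9.81) = 19.5364 / 19.62 = 0.9957 m.
E = 3.32 + 0.9957 = 4.3157 m.

4.3157


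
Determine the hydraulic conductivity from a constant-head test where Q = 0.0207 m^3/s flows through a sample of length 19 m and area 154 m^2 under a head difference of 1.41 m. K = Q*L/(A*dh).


From K = Q*L / (A*dh):
Numerator: Q*L = 0.0207 * 19 = 0.3933.
Denominator: A*dh = 154 * 1.41 = 217.14.
K = 0.3933 / 217.14 = 0.001811 m/s.

0.001811


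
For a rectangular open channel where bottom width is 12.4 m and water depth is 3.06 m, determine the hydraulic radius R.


For a rectangular section:
Flow area A = b * y = 12.4 * 3.06 = 37.94 m^2.
Wetted perimeter P = b + 2y = 12.4 + 2*3.06 = 18.52 m.
Hydraulic radius R = A/P = 37.94 / 18.52 = 2.0488 m.

2.0488


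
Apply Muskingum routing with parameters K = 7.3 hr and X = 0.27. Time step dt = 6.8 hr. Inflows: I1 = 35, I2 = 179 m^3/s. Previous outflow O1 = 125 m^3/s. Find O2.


Muskingum coefficients:
denom = 2*K*(1-X) + dt = 2*7.3*(1-0.27) + 6.8 = 17.458.
C0 = (dt - 2*K*X)/denom = (6.8 - 2*7.3*0.27)/17.458 = 0.1637.
C1 = (dt + 2*K*X)/denom = (6.8 + 2*7.3*0.27)/17.458 = 0.6153.
C2 = (2*K*(1-X) - dt)/denom = 0.221.
O2 = C0*I2 + C1*I1 + C2*O1
   = 0.1637*179 + 0.6153*35 + 0.221*125
   = 78.46 m^3/s.

78.46


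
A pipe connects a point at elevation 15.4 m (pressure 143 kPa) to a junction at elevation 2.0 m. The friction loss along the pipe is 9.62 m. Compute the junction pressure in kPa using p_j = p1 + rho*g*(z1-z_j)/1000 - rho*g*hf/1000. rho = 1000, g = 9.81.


Junction pressure: p_j = p1 + rho*g*(z1 - z_j)/1000 - rho*g*hf/1000.
Elevation term = 1000*9.81*(15.4 - 2.0)/1000 = 131.454 kPa.
Friction term = 1000*9.81*9.62/1000 = 94.372 kPa.
p_j = 143 + 131.454 - 94.372 = 180.08 kPa.

180.08


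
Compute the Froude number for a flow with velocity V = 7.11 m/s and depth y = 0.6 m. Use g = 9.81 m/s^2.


The Froude number is defined as Fr = V / sqrt(g*y).
g*y = 9.81 * 0.6 = 5.886.
sqrt(g*y) = sqrt(5.886) = 2.4261.
Fr = 7.11 / 2.4261 = 2.9306.

2.9306


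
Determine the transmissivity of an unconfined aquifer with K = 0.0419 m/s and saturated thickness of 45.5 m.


Transmissivity is defined as T = K * h.
T = 0.0419 * 45.5
  = 1.9064 m^2/s.

1.9064


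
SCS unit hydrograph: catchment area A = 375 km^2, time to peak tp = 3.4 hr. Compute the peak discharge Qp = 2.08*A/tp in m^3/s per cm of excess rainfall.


SCS formula: Qp = 2.08 * A / tp.
Qp = 2.08 * 375 / 3.4
   = 780.0 / 3.4
   = 229.41 m^3/s per cm.

229.41


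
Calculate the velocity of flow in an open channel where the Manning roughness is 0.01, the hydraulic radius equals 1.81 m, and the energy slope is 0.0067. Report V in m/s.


Manning's equation gives V = (1/n) * R^(2/3) * S^(1/2).
First, compute R^(2/3) = 1.81^(2/3) = 1.4852.
Next, S^(1/2) = 0.0067^(1/2) = 0.081854.
Then 1/n = 1/0.01 = 100.0.
V = 100.0 * 1.4852 * 0.081854 = 12.1569 m/s.

12.1569


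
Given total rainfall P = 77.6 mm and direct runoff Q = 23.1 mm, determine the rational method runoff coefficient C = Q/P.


The runoff coefficient C = runoff depth / rainfall depth.
C = 23.1 / 77.6
  = 0.2977.

0.2977


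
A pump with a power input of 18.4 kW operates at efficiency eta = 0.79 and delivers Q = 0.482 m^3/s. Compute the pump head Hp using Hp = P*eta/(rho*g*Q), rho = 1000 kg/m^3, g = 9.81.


Pump head formula: Hp = P * eta / (rho * g * Q).
Numerator: P * eta = 18.4 * 1000 * 0.79 = 14536.0 W.
Denominator: rho * g * Q = 1000 * 9.81 * 0.482 = 4728.42.
Hp = 14536.0 / 4728.42 = 3.07 m.

3.07


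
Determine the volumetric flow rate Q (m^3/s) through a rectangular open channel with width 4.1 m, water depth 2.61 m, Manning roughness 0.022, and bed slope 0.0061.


For a rectangular channel, the cross-sectional area A = b * y = 4.1 * 2.61 = 10.7 m^2.
The wetted perimeter P = b + 2y = 4.1 + 2*2.61 = 9.32 m.
Hydraulic radius R = A/P = 10.7/9.32 = 1.1482 m.
Velocity V = (1/n)*R^(2/3)*S^(1/2) = (1/0.022)*1.1482^(2/3)*0.0061^(1/2) = 3.8927 m/s.
Discharge Q = A * V = 10.7 * 3.8927 = 41.655 m^3/s.

41.655


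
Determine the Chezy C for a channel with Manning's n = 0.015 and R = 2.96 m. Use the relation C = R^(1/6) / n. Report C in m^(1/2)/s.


The Chezy coefficient relates to Manning's n through C = R^(1/6) / n.
R^(1/6) = 2.96^(1/6) = 1.198253.
C = 1.198253 / 0.015 = 79.88 m^(1/2)/s.

79.88


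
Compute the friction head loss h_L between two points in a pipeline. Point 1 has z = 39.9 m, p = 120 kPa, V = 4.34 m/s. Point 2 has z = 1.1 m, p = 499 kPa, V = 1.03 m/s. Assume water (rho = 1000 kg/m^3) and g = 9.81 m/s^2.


Total head at each section: H = z + p/(rho*g) + V^2/(2g).
H1 = 39.9 + 120*1000/(1000*9.81) + 4.34^2/(2*9.81)
   = 39.9 + 12.232 + 0.96
   = 53.092 m.
H2 = 1.1 + 499*1000/(1000*9.81) + 1.03^2/(2*9.81)
   = 1.1 + 50.866 + 0.0541
   = 52.021 m.
h_L = H1 - H2 = 53.092 - 52.021 = 1.072 m.

1.072


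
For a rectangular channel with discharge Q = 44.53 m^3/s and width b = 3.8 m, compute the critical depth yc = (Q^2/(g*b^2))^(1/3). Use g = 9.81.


Using yc = (Q^2 / (g * b^2))^(1/3):
Q^2 = 44.53^2 = 1982.92.
g * b^2 = 9.81 * 3.8^2 = 9.81 * 14.44 = 141.66.
Q^2 / (g*b^2) = 1982.92 / 141.66 = 13.9977.
yc = 13.9977^(1/3) = 2.41 m.

2.41


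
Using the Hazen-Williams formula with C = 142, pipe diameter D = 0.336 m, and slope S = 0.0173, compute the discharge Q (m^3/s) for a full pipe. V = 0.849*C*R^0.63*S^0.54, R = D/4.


For a full circular pipe, R = D/4 = 0.336/4 = 0.084 m.
V = 0.849 * 142 * 0.084^0.63 * 0.0173^0.54
  = 0.849 * 142 * 0.210037 * 0.111827
  = 2.8316 m/s.
Pipe area A = pi*D^2/4 = pi*0.336^2/4 = 0.0887 m^2.
Q = A * V = 0.0887 * 2.8316 = 0.2511 m^3/s.

0.2511


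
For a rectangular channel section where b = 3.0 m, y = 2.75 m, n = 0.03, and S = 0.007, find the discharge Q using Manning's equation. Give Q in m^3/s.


For a rectangular channel, the cross-sectional area A = b * y = 3.0 * 2.75 = 8.25 m^2.
The wetted perimeter P = b + 2y = 3.0 + 2*2.75 = 8.5 m.
Hydraulic radius R = A/P = 8.25/8.5 = 0.9706 m.
Velocity V = (1/n)*R^(2/3)*S^(1/2) = (1/0.03)*0.9706^(2/3)*0.007^(1/2) = 2.7339 m/s.
Discharge Q = A * V = 8.25 * 2.7339 = 22.555 m^3/s.

22.555


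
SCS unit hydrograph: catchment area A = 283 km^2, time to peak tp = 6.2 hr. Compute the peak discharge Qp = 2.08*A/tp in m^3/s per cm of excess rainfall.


SCS formula: Qp = 2.08 * A / tp.
Qp = 2.08 * 283 / 6.2
   = 588.64 / 6.2
   = 94.94 m^3/s per cm.

94.94


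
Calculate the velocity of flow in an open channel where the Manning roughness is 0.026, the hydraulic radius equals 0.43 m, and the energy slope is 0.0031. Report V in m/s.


Manning's equation gives V = (1/n) * R^(2/3) * S^(1/2).
First, compute R^(2/3) = 0.43^(2/3) = 0.5697.
Next, S^(1/2) = 0.0031^(1/2) = 0.055678.
Then 1/n = 1/0.026 = 38.46.
V = 38.46 * 0.5697 * 0.055678 = 1.22 m/s.

1.22


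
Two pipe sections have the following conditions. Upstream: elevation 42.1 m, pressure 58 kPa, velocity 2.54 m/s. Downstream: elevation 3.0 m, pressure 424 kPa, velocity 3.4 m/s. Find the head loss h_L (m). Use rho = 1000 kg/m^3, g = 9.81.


Total head at each section: H = z + p/(rho*g) + V^2/(2g).
H1 = 42.1 + 58*1000/(1000*9.81) + 2.54^2/(2*9.81)
   = 42.1 + 5.912 + 0.3288
   = 48.341 m.
H2 = 3.0 + 424*1000/(1000*9.81) + 3.4^2/(2*9.81)
   = 3.0 + 43.221 + 0.5892
   = 46.81 m.
h_L = H1 - H2 = 48.341 - 46.81 = 1.531 m.

1.531


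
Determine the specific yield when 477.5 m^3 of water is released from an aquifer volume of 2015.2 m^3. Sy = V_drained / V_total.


Specific yield Sy = Volume drained / Total volume.
Sy = 477.5 / 2015.2
   = 0.2369.

0.2369
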